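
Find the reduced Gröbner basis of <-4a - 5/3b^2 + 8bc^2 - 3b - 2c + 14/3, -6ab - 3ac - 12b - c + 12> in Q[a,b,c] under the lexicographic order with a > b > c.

f_1 = -4a - 5/3b^2 + 8bc^2 - 3b - 2c + 14/3, LT = a.
f_2 = -6ab - 3ac - 12b - c + 12, LT = ab.

S(f_1,f_2): lcm = ab. S = -1/2ac + 5/12b^3 - 2b^2c^2 + 3/4b^2 + 1/2bc - 19/6b - 1/6c + 2.
  reduce S modulo (f_1, f_2):
  remainder 5/12b^3 - 2b^2c^2 + 5/24b^2c + 3/4b^2 - bc^3 + 7/8bc - 19/6b + 1/4c^2 - 3/4c + 2 ≠ 0; add g_3 = 5/12b^3 - 2b^2c^2 + 5/24b^2c + 3/4b^2 - bc^3 + 7/8bc - 19/6b + 1/4c^2 - 3/4c + 2 to the basis.

The other S-polynomials (S(f_1,g_3), S(f_2,g_3)) all reduce to 0 modulo the current basis, so we have a Gröbner basis.
Inter-reduce: drop elements whose leading term is divisible by another's, tail-reduce, and make monic.

G = {a + 5/12b^2 - 2bc^2 + 3/4b + 1/2c - 7/6, b^3 - 24/5b^2c^2 + 1/2b^2c + 9/5b^2 - 12/5bc^3 + 21/10bc - 38/5b + 3/5c^2 - 9/5c + 24/5}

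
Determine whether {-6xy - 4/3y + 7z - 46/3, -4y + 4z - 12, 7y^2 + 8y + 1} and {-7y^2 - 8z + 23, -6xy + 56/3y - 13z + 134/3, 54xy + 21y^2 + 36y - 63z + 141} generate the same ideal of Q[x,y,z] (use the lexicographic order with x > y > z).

For a fixed monomial order, each ideal has a unique reduced Gröbner basis; comparing bases decides equality.
Buchberger on the first generating set:
f_1 = -6xy - 4/3y + 7z - 46/3, LT = xy.
f_2 = -4y + 4z - 12, LT = y.
f_3 = 7y^2 + 8y + 1, LT = y^2.

S(f_1,f_2): lcm = xy. S = xz - 3x + 2/9y - 7/6z + 23/9.
  reduce S modulo (f_1, f_2, f_3):
  remainder xz - 3x - 17/18z + 17/9 ≠ 0; add g_4 = xz - 3x - 17/18z + 17/9 to the basis.

S(f_1,f_3): lcm = xy^2. S = -8/7xy - 1/7x + 2/9y^2 - 7/6yz + 23/9y.
  reduce S modulo (f_1, f_2, f_3, g_4):
  remainder -1/7x - 17/18z^2 + 51/14z - 221/63 ≠ 0; add g_5 = -1/7x - 17/18z^2 + 51/14z - 221/63 to the basis.

S(f_2,f_3): lcm = y^2. S = -yz + 13/7y - 1/7.
  reduce S modulo (f_1, f_2, f_3, g_4, g_5):
  remainder -z^2 + 34/7z - 40/7 ≠ 0; add g_6 = -z^2 + 34/7z - 40/7 to the basis.

The other S-polynomials (S(f_1,g_4), S(f_2,g_4), S(f_3,g_4), S(f_1,g_5), S(f_2,g_5), S(f_3,g_5), S(g_4,g_5), S(f_1,g_6), S(f_2,g_6), S(f_3,g_6), S(g_4,g_6), S(g_5,g_6)) all reduce to 0 modulo the current basis, so we have a Gröbner basis.
Inter-reduce: drop elements whose leading term is divisible by another's, tail-reduce, and make monic.
Reduced Gröbner basis: {x + 119/18z - 119/9, y - z + 3, z^2 - 34/7z + 40/7}.

Buchberger on the second generating set:
h_1 = -7y^2 - 8z + 23, LT = y^2.
h_2 = -6xy + 56/3y - 13z + 134/3, LT = xy.
h_3 = 54xy + 21y^2 + 36y - 63z + 141, LT = xy.

S(h_1,h_2): lcm = xy^2. S = 8/7xz - 23/7x + 28/9y^2 - 13/6yz + 67/9y.
  reduce S modulo (h_1, h_2, h_3):
  remainder 8/7xz - 23/7x - 13/6yz + 67/9y - 32/9z + 92/9 ≠ 0; add k_4 = 8/7xz - 23/7x - 13/6yz + 67/9y - 32/9z + 92/9 to the basis.

S(h_1,h_3): lcm = xy^2. S = 8/7xz - 23/7x - 7/18y^3 - 2/3y^2 + 7/6yz - 47/18y.
  reduce S modulo (h_1, h_2, h_3, k_4):
  remainder 34/9yz - 34/3y + 272/63z - 782/63 ≠ 0; add k_5 = 34/9yz - 34/3y + 272/63z - 782/63 to the basis.

S(h_2,h_3): lcm = xy. S = -7/18y^2 - 34/9y + 10/3z - 181/18.
  reduce S modulo (h_1, h_2, h_3, k_4, k_5):
  remainder -34/9y + 34/9z - 34/3 ≠ 0; add k_6 = -34/9y + 34/9z - 34/3 to the basis.

S(h_3,k_4): lcm = xyz. S = 23/8xy + 329/144y^2z - 469/72y^2 + 34/9yz - 161/18y - 7/6z^2 + 47/18z.
  reduce S modulo (h_1, h_2, h_3, k_4, k_5, k_6):
  remainder -34/9z^2 + 1156/63z - 1360/63 ≠ 0; add k_7 = -34/9z^2 + 1156/63z - 1360/63 to the basis.

S(h_2,k_6): lcm = xy. S = xz - 3x - 28/9y + 13/6z - 67/9.
  reduce S modulo (h_1, h_2, h_3, k_4, k_5, k_6, k_7):
  remainder -1/8x - 119/144z + 119/72 ≠ 0; add k_8 = -1/8x - 119/144z + 119/72 to the basis.

The other S-polynomials (S(h_1,k_4), S(h_2,k_4), S(h_1,k_5), S(h_2,k_5), S(h_3,k_5), S(k_4,k_5), S(h_1,k_6), S(h_3,k_6), S(k_4,k_6), S(k_5,k_6), S(h_1,k_7), S(h_2,k_7), S(h_3,k_7), S(k_4,k_7), S(k_5,k_7), S(k_6,k_7), S(h_1,k_8), S(h_2,k_8), S(h_3,k_8), S(k_4,k_8), S(k_5,k_8), S(k_6,k_8), S(k_7,k_8)) all reduce to 0 modulo the current basis, so we have a Gröbner basis.
Inter-reduce: drop elements whose leading term is divisible by another's, tail-reduce, and make monic.
Reduced Gröbner basis: {x + 119/18z - 119/9, y - z + 3, z^2 - 34/7z + 40/7}.

Same reduced basis, so the two generating sets span the same ideal.

Yes, the ideals are equal.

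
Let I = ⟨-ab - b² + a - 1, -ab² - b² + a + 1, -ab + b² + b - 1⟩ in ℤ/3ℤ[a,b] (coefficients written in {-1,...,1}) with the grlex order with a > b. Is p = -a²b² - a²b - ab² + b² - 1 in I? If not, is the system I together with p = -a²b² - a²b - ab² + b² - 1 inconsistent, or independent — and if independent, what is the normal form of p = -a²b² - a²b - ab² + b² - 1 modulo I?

First compute the reduced Gröbner basis of I by Buchberger's algorithm.
f_1 = -ab - b² + a - 1, LT = ab.
f_2 = -ab² - b² + a + 1, LT = ab².
f_3 = -ab + b² + b - 1, LT = ab.

S(f_1,f_2): lcm = ab². S = b³ - ab - b² + a + b + 1.
  leading term b³: no divisor's leading term divides it; move b³ to the remainder.
  leading term ab: subtract (1)·f_1 from -ab - b² + a + b + 1 → b - 1
  leading term b: no divisor's leading term divides it; move b to the remainder.
  leading term 1: no divisor's leading term divides it; move -1 to the remainder.
  remainder b³ + b - 1 ≠ 0; add h_4 = b³ + b - 1 to the basis.

S(f_1,f_3): lcm = ab. S = -b² - a + b.
  leading term b²: no divisor's leading term divides it; move -b² to the remainder.
  leading term a: no divisor's leading term divides it; move -a to the remainder.
  leading term b: no divisor's leading term divides it; move b to the remainder.
  remainder -b² - a + b ≠ 0; add h_5 = -b² - a + b to the basis.

S(f_1,h_5): lcm = ab². S = b³ - a² + b.
  leading term b³: subtract (1)·h_4 from b³ - a² + b → -a² + 1
  leading term a²: no divisor's leading term divides it; move -a² to the remainder.
  leading term 1: no divisor's leading term divides it; move 1 to the remainder.
  remainder -a² + 1 ≠ 0; add h_6 = -a² + 1 to the basis.

The other S-polynomials (S(f_2,f_3), S(f_1,h_4), S(f_2,h_4), S(f_3,h_4), S(f_2,h_5), S(f_3,h_5), S(h_4,h_5), S(f_1,h_6), S(f_2,h_6), S(f_3,h_6), S(h_4,h_6), S(h_5,h_6)) all reduce to 0 modulo the current basis, so we have a Gröbner basis.
Inter-reduce: drop elements whose leading term is divisible by another's, tail-reduce, and make monic.
Reduced Gröbner basis: {a² - 1, ab + a + b + 1, b² + a - b}.
Label its elements g_1 = a² - 1, g_2 = ab + a + b + 1, g_3 = b² + a - b.

Reduce p = -a²b² - a²b - ab² + b² - 1 modulo G:
  leading term a²b²: subtract (-b²)·g_1 from -a²b² - a²b - ab² + b² - 1 → -a²b - ab² - 1
  leading term a²b: subtract (-b)·g_1 from -a²b - ab² - 1 → -ab² - b - 1
  leading term ab²: subtract (-b)·g_2 from -ab² - b - 1 → ab + b² - 1
  leading term ab: subtract (1)·g_2 from ab + b² - 1 → b² - a - b + 1
  leading term b²: subtract (1)·g_3 from b² - a - b + 1 → a + 1
  leading term a: no divisor's leading term divides it; move a to the remainder.
  leading term 1: no divisor's leading term divides it; move 1 to the remainder.
  normal form = a + 1.
The normal form is nonzero, so p ∉ I. Since p minus its normal form lies in I, I + (p) = I + (r) where r = a + 1; decide whether this ideal is the whole ring.
Run Buchberger on G together with r (pairs among the g_i already reduce to 0 since G is a Gröbner basis):
g_1 = a² - 1, LT = a².
g_2 = ab + a + b + 1, LT = ab.
g_3 = b² + a - b, LT = b².
r = a + 1, LT = a.

The S-polynomials (S(g_1,g_2), S(g_1,g_3), S(g_1,r), S(g_2,g_3), S(g_2,r), S(g_3,r)) all reduce to 0 modulo the current basis, so we have a Gröbner basis.
Inter-reduce: drop elements whose leading term is divisible by another's, tail-reduce, and make monic.
Reduced Gröbner basis: {b² - b - 1, a + 1}.
The reduced Gröbner basis of I + (p) is {b² - b - 1, a + 1} ≠ {1}, a proper ideal, so the enlarged system stays consistent: p is independent of I, with normal form a + 1.

-a²b² - a²b - ab² + b² - 1 is independent of I; its normal form modulo I is a + 1.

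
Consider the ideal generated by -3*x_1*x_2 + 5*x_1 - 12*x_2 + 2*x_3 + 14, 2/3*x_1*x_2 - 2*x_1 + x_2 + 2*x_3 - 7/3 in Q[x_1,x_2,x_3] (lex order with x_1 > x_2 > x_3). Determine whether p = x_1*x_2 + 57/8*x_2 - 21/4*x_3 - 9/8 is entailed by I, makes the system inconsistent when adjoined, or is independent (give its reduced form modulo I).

First compute the reduced Gröbner basis of I by Buchberger's algorithm.
f_1 = -3*x_1*x_2 + 5*x_1 - 12*x_2 + 2*x_3 + 14, LT = x_1*x_2.
f_2 = 2/3*x_1*x_2 - 2*x_1 + x_2 + 2*x_3 - 7/3, LT = x_1*x_2.

S(f_1,f_2): lcm = x_1*x_2. S = 4/3*x_1 + 5/2*x_2 - 11/3*x_3 - 7/6.
  leading term x_1: no divisor's leading term divides it; move 4/3*x_1 to the remainder.
  leading term x_2: no divisor's leading term divides it; move 5/2*x_2 to the remainder.
  leading term x_3: no divisor's leading term divides it; move -11/3*x_3 to the remainder.
  leading term 1: no divisor's leading term divides it; move -7/6 to the remainder.
  remainder 4/3*x_1 + 5/2*x_2 - 11/3*x_3 - 7/6 ≠ 0; add h_3 = 4/3*x_1 + 5/2*x_2 - 11/3*x_3 - 7/6 to the basis.

S(f_1,h_3): lcm = x_1*x_2. S = -5/3*x_1 - 15/8*x_2**2 + 11/4*x_2*x_3 + 39/8*x_2 - 2/3*x_3 - 14/3.
  leading term x_1: subtract (-5/4)·h_3 from -5/3*x_1 - 15/8*x_2**2 + 11/4*x_2*x_3 + 39/8*x_2 - 2/3*x_3 - 14/3 → -15/8*x_2**2 + 11/4*x_2*x_3 + 8*x_2 - 21/4*x_3 - 49/8
  leading term x_2**2: no divisor's leading term divides it; move -15/8*x_2**2 to the remainder.
  leading term x_2*x_3: no divisor's leading term divides it; move 11/4*x_2*x_3 to the remainder.
  leading term x_2: no divisor's leading term divides it; move 8*x_2 to the remainder.
  leading term x_3: no divisor's leading term divides it; move -21/4*x_3 to the remainder.
  leading term 1: no divisor's leading term divides it; move -49/8 to the remainder.
  remainder -15/8*x_2**2 + 11/4*x_2*x_3 + 8*x_2 - 21/4*x_3 - 49/8 ≠ 0; add h_4 = -15/8*x_2**2 + 11/4*x_2*x_3 + 8*x_2 - 21/4*x_3 - 49/8 to the basis.

S(f_2,h_3): lcm = x_1*x_2. S = -3*x_1 - 15/8*x_2**2 + 11/4*x_2*x_3 + 19/8*x_2 + 3*x_3 - 7/2.
  leading term x_1: subtract (-9/4)·h_3 from -3*x_1 - 15/8*x_2**2 + 11/4*x_2*x_3 + 19/8*x_2 + 3*x_3 - 7/2 → -15/8*x_2**2 + 11/4*x_2*x_3 + 8*x_2 - 21/4*x_3 - 49/8
  leading term x_2**2: subtract (1)·h_4 from -15/8*x_2**2 + 11/4*x_2*x_3 + 8*x_2 - 21/4*x_3 - 49/8 → 0
  remainder 0.

S(f_1,h_4): lcm = x_1*x_2**2. S = 22/15*x_1*x_2*x_3 + 13/5*x_1*x_2 - 14/5*x_1*x_3 - 49/15*x_1 + 4*x_2**2 - 2/3*x_2*x_3 - 14/3*x_2.
  leading term x_1*x_2*x_3: subtract (-22/45*x_3)·f_1 from 22/15*x_1*x_2*x_3 + 13/5*x_1*x_2 - 14/5*x_1*x_3 - 49/15*x_1 + 4*x_2**2 - 2/3*x_2*x_3 - 14/3*x_2 → 13/5*x_1*x_2 - 16/45*x_1*x_3 - 49/15*x_1 + 4*x_2**2 - 98/15*x_2*x_3 - 14/3*x_2 + 44/45*x_3**2 + 308/45*x_3
  leading term x_1*x_2: subtract (-13/15)·f_1 from 13/5*x_1*x_2 - 16/45*x_1*x_3 - 49/15*x_1 + 4*x_2**2 - 98/15*x_2*x_3 - 14/3*x_2 + 44/45*x_3**2 + 308/45*x_3 → -16/45*x_1*x_3 + 16/15*x_1 + 4*x_2**2 - 98/15*x_2*x_3 - 226/15*x_2 + 44/45*x_3**2 + 386/45*x_3 + 182/15
  leading term x_1*x_3: subtract (-4/15*x_3)·h_3 from -16/45*x_1*x_3 + 16/15*x_1 + 4*x_2**2 - 98/15*x_2*x_3 - 226/15*x_2 + 44/45*x_3**2 + 386/45*x_3 + 182/15 → 16/15*x_1 + 4*x_2**2 - 88/15*x_2*x_3 - 226/15*x_2 + 124/15*x_3 + 182/15
  leading term x_1: subtract (4/5)·h_3 from 16/15*x_1 + 4*x_2**2 - 88/15*x_2*x_3 - 226/15*x_2 + 124/15*x_3 + 182/15 → 4*x_2**2 - 88/15*x_2*x_3 - 256/15*x_2 + 56/5*x_3 + 196/15
  leading term x_2**2: subtract (-32/15)·h_4 from 4*x_2**2 - 88/15*x_2*x_3 - 256/15*x_2 + 56/5*x_3 + 196/15 → 0
  remainder 0.

S(f_2,h_4): lcm = x_1*x_2**2. S = 22/15*x_1*x_2*x_3 + 19/15*x_1*x_2 - 14/5*x_1*x_3 - 49/15*x_1 + 3/2*x_2**2 + 3*x_2*x_3 - 7/2*x_2.
  leading term x_1*x_2*x_3: subtract (-22/45*x_3)·f_1 from 22/15*x_1*x_2*x_3 + 19/15*x_1*x_2 - 14/5*x_1*x_3 - 49/15*x_1 + 3/2*x_2**2 + 3*x_2*x_3 - 7/2*x_2 → 19/15*x_1*x_2 - 16/45*x_1*x_3 - 49/15*x_1 + 3/2*x_2**2 - 43/15*x_2*x_3 - 7/2*x_2 + 44/45*x_3**2 + 308/45*x_3
  leading term x_1*x_2: subtract (-19/45)·f_1 from 19/15*x_1*x_2 - 16/45*x_1*x_3 - 49/15*x_1 + 3/2*x_2**2 - 43/15*x_2*x_3 - 7/2*x_2 + 44/45*x_3**2 + 308/45*x_3 → -16/45*x_1*x_3 - 52/45*x_1 + 3/2*x_2**2 - 43/15*x_2*x_3 - 257/30*x_2 + 44/45*x_3**2 + 346/45*x_3 + 266/45
  leading term x_1*x_3: subtract (-4/15*x_3)·h_3 from -16/45*x_1*x_3 - 52/45*x_1 + 3/2*x_2**2 - 43/15*x_2*x_3 - 257/30*x_2 + 44/45*x_3**2 + 346/45*x_3 + 266/45 → -52/45*x_1 + 3/2*x_2**2 - 11/5*x_2*x_3 - 257/30*x_2 + 332/45*x_3 + 266/45
  leading term x_1: subtract (-13/15)·h_3 from -52/45*x_1 + 3/2*x_2**2 - 11/5*x_2*x_3 - 257/30*x_2 + 332/45*x_3 + 266/45 → 3/2*x_2**2 - 11/5*x_2*x_3 - 32/5*x_2 + 21/5*x_3 + 49/10
  leading term x_2**2: subtract (-4/5)·h_4 from 3/2*x_2**2 - 11/5*x_2*x_3 - 32/5*x_2 + 21/5*x_3 + 49/10 → 0
  remainder 0.

S(h_3,h_4): leading monomials are coprime, so the S-polynomial reduces to 0 (Buchberger's first criterion).
Every S-polynomial of the final basis reduces to 0, so we have a Gröbner basis.
Inter-reduce: drop elements whose leading term is divisible by another's, tail-reduce, and make monic.
Reduced Gröbner basis: {x_1 + 15/8*x_2 - 11/4*x_3 - 7/8, x_2**2 - 22/15*x_2*x_3 - 64/15*x_2 + 14/5*x_3 + 49/15}.
Label its elements g_1 = x_1 + 15/8*x_2 - 11/4*x_3 - 7/8, g_2 = x_2**2 - 22/15*x_2*x_3 - 64/15*x_2 + 14/5*x_3 + 49/15.

Reduce p = x_1*x_2 + 57/8*x_2 - 21/4*x_3 - 9/8 modulo G:
  leading term x_1*x_2: subtract (x_2)·g_1 from x_1*x_2 + 57/8*x_2 - 21/4*x_3 - 9/8 → -15/8*x_2**2 + 11/4*x_2*x_3 + 8*x_2 - 21/4*x_3 - 9/8
  leading term x_2**2: subtract (-15/8)·g_2 from -15/8*x_2**2 + 11/4*x_2*x_3 + 8*x_2 - 21/4*x_3 - 9/8 → 5
  leading term 1: no divisor's leading term divides it; move 5 to the remainder.
  normal form = 5.
The normal form is nonzero, so p ∉ I. Since p minus its normal form lies in I, I + (p) = I + (r) where r = 5; decide whether this ideal is the whole ring.
Here r = 5 is a nonzero constant, hence a unit: 1 ∈ I + (p), the Gröbner basis of I + (p) is {1}, and the enlarged system has no common solution — adjoining p is inconsistent.

Adjoining x_1*x_2 + 57/8*x_2 - 21/4*x_3 - 9/8 makes the ideal the whole ring: the system is inconsistent.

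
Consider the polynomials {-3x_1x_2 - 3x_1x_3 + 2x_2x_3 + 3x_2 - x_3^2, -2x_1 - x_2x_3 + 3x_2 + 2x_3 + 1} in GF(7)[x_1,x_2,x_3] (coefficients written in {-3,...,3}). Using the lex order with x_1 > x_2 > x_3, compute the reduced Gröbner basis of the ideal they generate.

G = {x_1 - 3x_2x_3 + 2x_2 - x_3 + 3, x_2^2x_3 - 3x_2^2 + x_2x_3^2 + x_2x_3 + x_2 + 2x_3^2 - x_3}

f_1 = -3x_1x_2 - 3x_1x_3 + 2x_2x_3 + 3x_2 - x_3^2, LT = x_1x_2.
f_2 = -2x_1 - x_2x_3 + 3x_2 + 2x_3 + 1, LT = x_1.

S(f_1,f_2): lcm = x_1x_2. S = x_1x_3 + 3x_2^2x_3 - 2x_2^2 - 2x_2x_3 + 3x_2 - 2x_3^2.
  reduce S modulo (f_1, f_2):
  remainder 3x_2^2x_3 - 2x_2^2 + 3x_2x_3^2 + 3x_2x_3 + 3x_2 - x_3^2 - 3x_3 ≠ 0; add g_3 = 3x_2^2x_3 - 2x_2^2 + 3x_2x_3^2 + 3x_2x_3 + 3x_2 - x_3^2 - 3x_3 to the basis.

The other S-polynomials (S(f_1,g_3), S(f_2,g_3)) all reduce to 0 modulo the current basis, so we have a Gröbner basis.
Inter-reduce: drop elements whose leading term is divisible by another's, tail-reduce, and make monic.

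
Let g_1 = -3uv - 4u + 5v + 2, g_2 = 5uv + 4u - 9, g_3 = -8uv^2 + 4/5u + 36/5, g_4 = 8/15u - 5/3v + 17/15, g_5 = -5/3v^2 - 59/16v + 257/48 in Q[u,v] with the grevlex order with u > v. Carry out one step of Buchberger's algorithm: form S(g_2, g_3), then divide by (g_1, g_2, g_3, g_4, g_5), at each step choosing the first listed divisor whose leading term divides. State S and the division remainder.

lcm(LM(g_2), LM(g_3)) = uv^2.
S = (lcm/LT(g_2))·g_2 − (lcm/LT(g_3))·g_3 = 4/5uv + 1/10u - 9/5v + 9/10.
Reduce S modulo (g_1, g_2, g_3, g_4, g_5) in that order:
  leading term uv: subtract (-4/15)·g_1 from 4/5uv + 1/10u - 9/5v + 9/10 → -29/30u - 7/15v + 43/30
  leading term u: subtract (-29/16)·g_4 from -29/30u - 7/15v + 43/30 → -279/80v + 279/80
  leading term v: no divisor's leading term divides it; move -279/80v to the remainder.
  leading term 1: no divisor's leading term divides it; move 279/80 to the remainder.
The remainder -279/80v + 279/80 is nonzero, so it would be added as the next basis element.
This is the inner loop of Buchberger's algorithm — each nonzero remainder becomes a new basis element.

S(g_2, g_3) = 4/5uv + 1/10u - 9/5v + 9/10; remainder on division = -279/80v + 279/80.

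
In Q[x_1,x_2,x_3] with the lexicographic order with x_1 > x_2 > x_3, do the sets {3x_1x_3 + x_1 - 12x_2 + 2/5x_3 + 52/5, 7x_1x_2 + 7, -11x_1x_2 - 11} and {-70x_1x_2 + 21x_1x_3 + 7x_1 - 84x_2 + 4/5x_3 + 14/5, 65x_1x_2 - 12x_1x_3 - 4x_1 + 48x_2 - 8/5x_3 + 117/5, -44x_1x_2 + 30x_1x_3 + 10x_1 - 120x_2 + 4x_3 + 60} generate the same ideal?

For a fixed monomial order, each ideal has a unique reduced Gröbner basis; comparing bases decides equality.
Buchberger on the first generating set:
f_1 = 3x_1x_3 + x_1 - 12x_2 + 2/5x_3 + 52/5, LT = x_1x_3.
f_2 = 7x_1x_2 + 7, LT = x_1x_2.
f_3 = -11x_1x_2 - 11, LT = x_1x_2.

S(f_1,f_2): lcm = x_1x_2x_3. S = 1/3x_1x_2 - 4x_2^2 + 2/15x_2x_3 + 52/15x_2 - x_3.
  reduce S modulo (f_1, f_2, f_3):
  remainder -4x_2^2 + 2/15x_2x_3 + 52/15x_2 - x_3 - 1/3 ≠ 0; add g_4 = -4x_2^2 + 2/15x_2x_3 + 52/15x_2 - x_3 - 1/3 to the basis.

The other S-polynomials (S(f_1,f_3), S(f_2,f_3), S(f_1,g_4), S(f_2,g_4), S(f_3,g_4)) all reduce to 0 modulo the current basis, so we have a Gröbner basis.
Inter-reduce: drop elements whose leading term is divisible by another's, tail-reduce, and make monic.
Reduced Gröbner basis: {x_1x_2 + 1, x_1x_3 + 1/3x_1 - 4x_2 + 2/15x_3 + 52/15, x_2^2 - 1/30x_2x_3 - 13/15x_2 + 1/4x_3 + 1/12}.

Buchberger on the second generating set:
h_1 = -70x_1x_2 + 21x_1x_3 + 7x_1 - 84x_2 + 4/5x_3 + 14/5, LT = x_1x_2.
h_2 = 65x_1x_2 - 12x_1x_3 - 4x_1 + 48x_2 - 8/5x_3 + 117/5, LT = x_1x_2.
h_3 = -44x_1x_2 + 30x_1x_3 + 10x_1 - 120x_2 + 4x_3 + 60, LT = x_1x_2.

S(h_1,h_2): lcm = x_1x_2. S = -3/26x_1x_3 - 1/26x_1 + 6/13x_2 + 6/455x_3 - 2/5.
  reduce S modulo (h_1, h_2, h_3):
  remainder -3/26x_1x_3 - 1/26x_1 + 6/13x_2 + 6/455x_3 - 2/5 ≠ 0; add k_4 = -3/26x_1x_3 - 1/26x_1 + 6/13x_2 + 6/455x_3 - 2/5 to the basis.

S(h_1,h_3): lcm = x_1x_2. S = 21/55x_1x_3 + 7/55x_1 - 84/55x_2 + 153/1925x_3 + 364/275.
  reduce S modulo (h_1, h_2, h_3, k_4):
  remainder 237/1925x_3 ≠ 0; add k_5 = 237/1925x_3 to the basis.

S(h_1,k_4): lcm = x_1x_2x_3. S = -1/3x_1x_2 - 3/10x_1x_3^2 - 1/10x_1x_3 + 4x_2^2 + 46/35x_2x_3 - 52/15x_2 - 2/175x_3^2 - 1/25x_3.
  reduce S modulo (h_1, h_2, h_3, k_4, k_5):
  remainder 4x_2^2 - 52/15x_2 + 1/3 ≠ 0; add k_6 = 4x_2^2 - 52/15x_2 + 1/3 to the basis.

S(k_4,k_5): lcm = x_1x_3. S = 1/3x_1 - 4x_2 - 4/35x_3 + 52/15.
  reduce S modulo (h_1, h_2, h_3, k_4, k_5, k_6):
  remainder 1/3x_1 - 4x_2 + 52/15 ≠ 0; add k_7 = 1/3x_1 - 4x_2 + 52/15 to the basis.

The other S-polynomials (S(h_2,h_3), S(h_2,k_4), S(h_3,k_4), S(h_1,k_5), S(h_2,k_5), S(h_3,k_5), S(h_1,k_6), S(h_2,k_6), S(h_3,k_6), S(k_4,k_6), S(k_5,k_6), S(h_1,k_7), S(h_2,k_7), S(h_3,k_7), S(k_4,k_7), S(k_5,k_7), S(k_6,k_7)) all reduce to 0 modulo the current basis, so we have a Gröbner basis.
Inter-reduce: drop elements whose leading term is divisible by another's, tail-reduce, and make monic.
Reduced Gröbner basis: {x_1 - 12x_2 + 52/5, x_2^2 - 13/15x_2 + 1/12, x_3}.

Since the reduced bases disagree, the two ideals are not the same.

No, the ideals differ.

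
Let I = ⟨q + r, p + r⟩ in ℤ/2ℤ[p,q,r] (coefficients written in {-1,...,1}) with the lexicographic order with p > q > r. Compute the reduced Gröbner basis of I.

f_1 = q + r, LT = q.
f_2 = p + r, LT = p.

S(f_1,f_2): leading monomials are coprime, so the S-polynomial reduces to 0 (Buchberger's first criterion).
Every S-polynomial of the final basis reduces to 0, so we have a Gröbner basis.

G = {p + r, q + r}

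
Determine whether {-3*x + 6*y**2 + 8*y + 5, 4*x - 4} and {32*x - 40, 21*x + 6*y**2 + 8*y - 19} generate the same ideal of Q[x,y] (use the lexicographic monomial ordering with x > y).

No, the ideals differ.

For a fixed monomial order, each ideal has a unique reduced Gröbner basis; comparing bases decides equality.
Buchberger on the first generating set:
f_1 = -3*x + 6*y**2 + 8*y + 5, LT = x.
f_2 = 4*x - 4, LT = x.

S(f_1,f_2): lcm = x. S = -2*y**2 - 8/3*y - 2/3.
  leading term y**2: no divisor's leading term divides it; move -2*y**2 to the remainder.
  leading term y: no divisor's leading term divides it; move -8/3*y to the remainder.
  leading term 1: no divisor's leading term divides it; move -2/3 to the remainder.
  remainder -2*y**2 - 8/3*y - 2/3 ≠ 0; add g_3 = -2*y**2 - 8/3*y - 2/3 to the basis.

The other S-polynomials (S(f_1,g_3), S(f_2,g_3)) all reduce to 0 modulo the current basis, so we have a Gröbner basis.
Inter-reduce: drop elements whose leading term is divisible by another's, tail-reduce, and make monic.
Reduced Gröbner basis: {x - 1, y**2 + 4/3*y + 1/3}.

Buchberger on the second generating set:
h_1 = 32*x - 40, LT = x.
h_2 = 21*x + 6*y**2 + 8*y - 19, LT = x.

S(h_1,h_2): lcm = x. S = -2/7*y**2 - 8/21*y - 29/84.
  leading term y**2: no divisor's leading term divides it; move -2/7*y**2 to the remainder.
  leading term y: no divisor's leading term divides it; move -8/21*y to the remainder.
  leading term 1: no divisor's leading term divides it; move -29/84 to the remainder.
  remainder -2/7*y**2 - 8/21*y - 29/84 ≠ 0; add k_3 = -2/7*y**2 - 8/21*y - 29/84 to the basis.

The other S-polynomials (S(h_1,k_3), S(h_2,k_3)) all reduce to 0 modulo the current basis, so we have a Gröbner basis.
Inter-reduce: drop elements whose leading term is divisible by another's, tail-reduce, and make monic.
Reduced Gröbner basis: {x - 5/4, y**2 + 4/3*y + 29/24}.

The bases are distinct; the ideals are different.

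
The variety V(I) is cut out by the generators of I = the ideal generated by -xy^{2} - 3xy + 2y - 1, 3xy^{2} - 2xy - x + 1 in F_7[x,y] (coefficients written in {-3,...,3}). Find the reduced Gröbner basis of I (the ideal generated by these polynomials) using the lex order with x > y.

G = {x + y^{2} - 3y - 2, y^{3} - y^{2} - 3y - 1}

f_1 = -xy^{2} - 3xy + 2y - 1, LT = xy^{2}.
f_2 = 3xy^{2} - 2xy - x + 1, LT = xy^{2}.

S(f_1,f_2): lcm = xy^{2}. S = -xy - 2x - 2y + 3.
  reduce S modulo (f_1, f_2):
  remainder -xy - 2x - 2y + 3 ≠ 0; add g_3 = -xy - 2x - 2y + 3 to the basis.

S(f_1,g_3): lcm = xy^{2}. S = xy - 2y^{2} + y + 1.
  reduce S modulo (f_1, f_2, g_3):
  remainder -2x - 2y^{2} - y - 3 ≠ 0; add g_4 = -2x - 2y^{2} - y - 3 to the basis.

S(f_1,g_4): lcm = xy^{2}. S = 3xy - y^{4} + 3y^{3} + 2y^{2} - 2y + 1.
  reduce S modulo (f_1, f_2, g_3, g_4):
  remainder -y^{4} + 3y^{3} + y^{2} + 2y - 2 ≠ 0; add g_5 = -y^{4} + 3y^{3} + y^{2} + 2y - 2 to the basis.

S(g_3,g_4): lcm = xy. S = 2x - y^{3} + 3y^{2} - 3y - 3.
  reduce S modulo (f_1, f_2, g_3, g_4, g_5):
  remainder -y^{3} + y^{2} + 3y + 1 ≠ 0; add g_6 = -y^{3} + y^{2} + 3y + 1 to the basis.

The other S-polynomials (S(f_2,g_3), S(f_2,g_4), S(f_1,g_5), S(f_2,g_5), S(g_3,g_5), S(g_4,g_5), S(f_1,g_6), S(f_2,g_6), S(g_3,g_6), S(g_4,g_6), S(g_5,g_6)) all reduce to 0 modulo the current basis, so we have a Gröbner basis.
Inter-reduce: drop elements whose leading term is divisible by another's, tail-reduce, and make monic.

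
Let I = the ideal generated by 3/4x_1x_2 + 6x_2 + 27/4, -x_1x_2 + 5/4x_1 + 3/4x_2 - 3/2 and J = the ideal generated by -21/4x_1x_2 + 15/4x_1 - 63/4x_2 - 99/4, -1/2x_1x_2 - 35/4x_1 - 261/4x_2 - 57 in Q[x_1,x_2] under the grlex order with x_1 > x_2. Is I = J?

Equality of ideals is decidable: compute both reduced Gröbner bases (unique for the ordering) and check whether they agree.
Buchberger on the first generating set:
f_1 = 3/4x_1x_2 + 6x_2 + 27/4, LT = x_1x_2.
f_2 = -x_1x_2 + 5/4x_1 + 3/4x_2 - 3/2, LT = x_1x_2.

S(f_1,f_2): lcm = x_1x_2. S = 5/4x_1 + 35/4x_2 + 15/2.
  leading term x_1: no divisor's leading term divides it; move 5/4x_1 to the remainder.
  leading term x_2: no divisor's leading term divides it; move 35/4x_2 to the remainder.
  leading term 1: no divisor's leading term divides it; move 15/2 to the remainder.
  remainder 5/4x_1 + 35/4x_2 + 15/2 ≠ 0; add g_3 = 5/4x_1 + 35/4x_2 + 15/2 to the basis.

S(f_1,g_3): lcm = x_1x_2. S = -7x_2^2 + 2x_2 + 9.
  leading term x_2^2: no divisor's leading term divides it; move -7x_2^2 to the remainder.
  leading term x_2: no divisor's leading term divides it; move 2x_2 to the remainder.
  leading term 1: no divisor's leading term divides it; move 9 to the remainder.
  remainder -7x_2^2 + 2x_2 + 9 ≠ 0; add g_4 = -7x_2^2 + 2x_2 + 9 to the basis.

The other S-polynomials (S(f_2,g_3), S(f_1,g_4), S(f_2,g_4), S(g_3,g_4)) all reduce to 0 modulo the current basis, so we have a Gröbner basis.
Inter-reduce: drop elements whose leading term is divisible by another's, tail-reduce, and make monic.
Reduced Gröbner basis: {x_2^2 - 2/7x_2 - 9/7, x_1 + 7x_2 + 6}.

Buchberger on the second generating set:
h_1 = -21/4x_1x_2 + 15/4x_1 - 63/4x_2 - 99/4, LT = x_1x_2.
h_2 = -1/2x_1x_2 - 35/4x_1 - 261/4x_2 - 57, LT = x_1x_2.

S(h_1,h_2): lcm = x_1x_2. S = -255/14x_1 - 255/2x_2 - 765/7.
  leading term x_1: no divisor's leading term divides it; move -255/14x_1 to the remainder.
  leading term x_2: no divisor's leading term divides it; move -255/2x_2 to the remainder.
  leading term 1: no divisor's leading term divides it; move -765/7 to the remainder.
  remainder -255/14x_1 - 255/2x_2 - 765/7 ≠ 0; add k_3 = -255/14x_1 - 255/2x_2 - 765/7 to the basis.

S(h_1,k_3): lcm = x_1x_2. S = -7x_2^2 - 5/7x_1 - 3x_2 + 33/7.
  leading term x_2^2: no divisor's leading term divides it; move -7x_2^2 to the remainder.
  leading term x_1: subtract (2/51)·k_3 from -5/7x_1 - 3x_2 + 33/7 → 2x_2 + 9
  leading term x_2: no divisor's leading term divides it; move 2x_2 to the remainder.
  leading term 1: no divisor's leading term divides it; move 9 to the remainder.
  remainder -7x_2^2 + 2x_2 + 9 ≠ 0; add k_4 = -7x_2^2 + 2x_2 + 9 to the basis.

The other S-polynomials (S(h_2,k_3), S(h_1,k_4), S(h_2,k_4), S(k_3,k_4)) all reduce to 0 modulo the current basis, so we have a Gröbner basis.
Inter-reduce: drop elements whose leading term is divisible by another's, tail-reduce, and make monic.
Reduced Gröbner basis: {x_2^2 - 2/7x_2 - 9/7, x_1 + 7x_2 + 6}.

Same reduced basis, so the two generating sets span the same ideal.

Yes, the ideals are equal.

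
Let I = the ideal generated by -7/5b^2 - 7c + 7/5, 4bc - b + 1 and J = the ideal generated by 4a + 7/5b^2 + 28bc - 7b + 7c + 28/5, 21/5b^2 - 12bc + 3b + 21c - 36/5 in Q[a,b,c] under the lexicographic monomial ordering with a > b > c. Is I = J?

Equality of ideals is decidable: compute both reduced Gröbner bases (unique for the ordering) and check whether they agree.
Buchberger on the first generating set:
f_1 = -7/5b^2 - 7c + 7/5, LT = b^2.
f_2 = 4bc - b + 1, LT = bc.

S(f_1,f_2): lcm = b^2c. S = 1/4b^2 - 1/4b + 5c^2 - c.
  leading term b^2: subtract (-5/28)·f_1 from 1/4b^2 - 1/4b + 5c^2 - c → -1/4b + 5c^2 - 9/4c + 1/4
  leading term b: no divisor's leading term divides it; move -1/4b to the remainder.
  leading term c^2: no divisor's leading term divides it; move 5c^2 to the remainder.
  leading term c: no divisor's leading term divides it; move -9/4c to the remainder.
  leading term 1: no divisor's leading term divides it; move 1/4 to the remainder.
  remainder -1/4b + 5c^2 - 9/4c + 1/4 ≠ 0; add g_3 = -1/4b + 5c^2 - 9/4c + 1/4 to the basis.

S(f_2,g_3): lcm = bc. S = -1/4b + 20c^3 - 9c^2 + c + 1/4.
  leading term b: subtract (1)·g_3 from -1/4b + 20c^3 - 9c^2 + c + 1/4 → 20c^3 - 14c^2 + 13/4c
  leading term c^3: no divisor's leading term divides it; move 20c^3 to the remainder.
  leading term c^2: no divisor's leading term divides it; move -14c^2 to the remainder.
  leading term c: no divisor's leading term divides it; move 13/4c to the remainder.
  remainder 20c^3 - 14c^2 + 13/4c ≠ 0; add g_4 = 20c^3 - 14c^2 + 13/4c to the basis.

The other S-polynomials (S(f_1,g_3), S(f_1,g_4), S(f_2,g_4), S(g_3,g_4)) all reduce to 0 modulo the current basis, so we have a Gröbner basis.
Inter-reduce: drop elements whose leading term is divisible by another's, tail-reduce, and make monic.
Reduced Gröbner basis: {b - 20c^2 + 9c - 1, c^3 - 7/10c^2 + 13/80c}.

Buchberger on the second generating set:
h_1 = 4a + 7/5b^2 + 28bc - 7b + 7c + 28/5, LT = a.
h_2 = 21/5b^2 - 12bc + 3b + 21c - 36/5, LT = b^2.

The S-polynomials (S(h_1,h_2)) all reduce to 0 modulo the current basis, so we have a Gröbner basis.
Inter-reduce: drop elements whose leading term is divisible by another's, tail-reduce, and make monic.
Reduced Gröbner basis: {a + 8bc - 2b + 2, b^2 - 20/7bc + 5/7b + 5c - 12/7}.

These differ, so the ideals are not equal.

No, the ideals differ.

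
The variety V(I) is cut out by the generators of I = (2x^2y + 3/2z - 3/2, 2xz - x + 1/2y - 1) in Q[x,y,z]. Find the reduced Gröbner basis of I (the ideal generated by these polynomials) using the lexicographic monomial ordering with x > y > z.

f_1 = 2x^2y + 3/2z - 3/2, LT = x^2y.
f_2 = 2xz - x + 1/2y - 1, LT = xz.

S(f_1,f_2): lcm = x^2yz. S = 1/2x^2y - 1/4xy^2 + 1/2xy + 3/4z^2 - 3/4z.
  reduce S modulo (f_1, f_2):
  remainder -1/4xy^2 + 1/2xy + 3/4z^2 - 9/8z + 3/8 ≠ 0; add g_3 = -1/4xy^2 + 1/2xy + 3/4z^2 - 9/8z + 3/8 to the basis.

S(f_2,g_3): lcm = xy^2z. S = -1/2xy^2 + 2xyz + 1/4y^3 - 1/2y^2 + 3z^3 - 9/2z^2 + 3/2z.
  reduce S modulo (f_1, f_2, g_3):
  remainder 1/4y^3 - y^2 + y + 3z^3 - 6z^2 + 15/4z - 3/4 ≠ 0; add g_4 = 1/4y^3 - y^2 + y + 3z^3 - 6z^2 + 15/4z - 3/4 to the basis.

The other S-polynomials (S(f_1,g_3), S(f_1,g_4), S(f_2,g_4), S(g_3,g_4)) all reduce to 0 modulo the current basis, so we have a Gröbner basis.

G = {x^2y + 3/4z - 3/4, xy^2 - 2xy - 3z^2 + 9/2z - 3/2, xz - 1/2x + 1/4y - 1/2, y^3 - 4y^2 + 4y + 12z^3 - 24z^2 + 15z - 3}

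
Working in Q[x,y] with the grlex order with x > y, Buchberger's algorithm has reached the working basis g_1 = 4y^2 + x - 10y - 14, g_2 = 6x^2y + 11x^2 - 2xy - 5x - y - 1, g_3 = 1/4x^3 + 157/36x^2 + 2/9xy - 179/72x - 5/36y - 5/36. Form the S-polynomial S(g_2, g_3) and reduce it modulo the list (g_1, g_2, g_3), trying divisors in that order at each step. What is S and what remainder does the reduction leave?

lcm(LM(g_2), LM(g_3)) = x^3y.
S = (lcm/LT(g_2))·g_2 − (lcm/LT(g_3))·g_3 = 11/6x^3 - 160/9x^2y - 8/9xy^2 - 5/6x^2 + 88/9xy + 5/9y^2 - 1/6x + 5/9y.
Reduce S modulo (g_1, g_2, g_3) in that order:
  leading term x^3: subtract (22/3)·g_3 from 11/6x^3 - 160/9x^2y - 8/9xy^2 - 5/6x^2 + 88/9xy + 5/9y^2 - 1/6x + 5/9y → -160/9x^2y - 8/9xy^2 - 886/27x^2 + 220/27xy + 5/9y^2 + 1951/108x + 85/54y + 55/54
  leading term x^2y: subtract (-80/27)·g_2 from -160/9x^2y - 8/9xy^2 - 886/27x^2 + 220/27xy + 5/9y^2 + 1951/108x + 85/54y + 55/54 → -8/9xy^2 - 2/9x^2 + 20/9xy + 5/9y^2 + 13/4x - 25/18y - 35/18
  leading term xy^2: subtract (-2/9x)·g_1 from -8/9xy^2 - 2/9x^2 + 20/9xy + 5/9y^2 + 13/4x - 25/18y - 35/18 → 5/9y^2 + 5/36x - 25/18y - 35/18
  leading term y^2: subtract (5/36)·g_1 from 5/9y^2 + 5/36x - 25/18y - 35/18 → 0
The remainder is 0, so this S-polynomial contributes no new basis element.

S(g_2, g_3) = 11/6x^3 - 160/9x^2y - 8/9xy^2 - 5/6x^2 + 88/9xy + 5/9y^2 - 1/6x + 5/9y; remainder on division = 0.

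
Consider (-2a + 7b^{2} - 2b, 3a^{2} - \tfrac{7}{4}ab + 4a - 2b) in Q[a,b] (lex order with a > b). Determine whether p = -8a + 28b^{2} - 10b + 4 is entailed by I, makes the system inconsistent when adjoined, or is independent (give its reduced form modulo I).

First compute the reduced Gröbner basis of I by Buchberger's algorithm.
f_1 = -2a + 7b^{2} - 2b, LT = a.
f_2 = 3a^{2} - \tfrac{7}{4}ab + 4a - 2b, LT = a^{2}.

S(f_1,f_2): lcm = a^{2}. S = -\tfrac{7}{2}ab^{2} + \tfrac{19}{12}ab - \tfrac{4}{3}a + \tfrac{2}{3}b.
  leading term ab^{2}: subtract (\tfrac{7}{4}b^{2})·f_1 from -\tfrac{7}{2}ab^{2} + \tfrac{19}{12}ab - \tfrac{4}{3}a + \tfrac{2}{3}b → \tfrac{19}{12}ab - \tfrac{4}{3}a - \tfrac{49}{4}b^{4} + \tfrac{7}{2}b^{3} + \tfrac{2}{3}b
  leading term ab: subtract (-\tfrac{19}{24}b)·f_1 from \tfrac{19}{12}ab - \tfrac{4}{3}a - \tfrac{49}{4}b^{4} + \tfrac{7}{2}b^{3} + \tfrac{2}{3}b → -\tfrac{4}{3}a - \tfrac{49}{4}b^{4} + \tfrac{217}{24}b^{3} - \tfrac{19}{12}b^{2} + \tfrac{2}{3}b
  leading term a: subtract (\tfrac{2}{3})·f_1 from -\tfrac{4}{3}a - \tfrac{49}{4}b^{4} + \tfrac{217}{24}b^{3} - \tfrac{19}{12}b^{2} + \tfrac{2}{3}b → -\tfrac{49}{4}b^{4} + \tfrac{217}{24}b^{3} - \tfrac{25}{4}b^{2} + 2b
  leading term b^{4}: no divisor's leading term divides it; move -\tfrac{49}{4}b^{4} to the remainder.
  leading term b^{3}: no divisor's leading term divides it; move \tfrac{217}{24}b^{3} to the remainder.
  leading term b^{2}: no divisor's leading term divides it; move -\tfrac{25}{4}b^{2} to the remainder.
  leading term b: no divisor's leading term divides it; move 2b to the remainder.
  remainder -\tfrac{49}{4}b^{4} + \tfrac{217}{24}b^{3} - \tfrac{25}{4}b^{2} + 2b ≠ 0; add h_3 = -\tfrac{49}{4}b^{4} + \tfrac{217}{24}b^{3} - \tfrac{25}{4}b^{2} + 2b to the basis.

The other S-polynomials (S(f_1,h_3), S(f_2,h_3)) all reduce to 0 modulo the current basis, so we have a Gröbner basis.
Inter-reduce: drop elements whose leading term is divisible by another's, tail-reduce, and make monic.
Reduced Gröbner basis: {a - \tfrac{7}{2}b^{2} + b, b^{4} - \tfrac{31}{42}b^{3} + \tfrac{25}{49}b^{2} - \tfrac{8}{49}b}.
Label its elements g_1 = a - \tfrac{7}{2}b^{2} + b, g_2 = b^{4} - \tfrac{31}{42}b^{3} + \tfrac{25}{49}b^{2} - \tfrac{8}{49}b.

Reduce p = -8a + 28b^{2} - 10b + 4 modulo G:
  leading term a: subtract (-8)·g_1 from -8a + 28b^{2} - 10b + 4 → -2b + 4
  leading term b: no divisor's leading term divides it; move -2b to the remainder.
  leading term 1: no divisor's leading term divides it; move 4 to the remainder.
  normal form = -2b + 4.
The normal form is nonzero, so p ∉ I. Since p minus its normal form lies in I, I + (p) = I + (r) where r = -2b + 4; decide whether this ideal is the whole ring.
Run Buchberger on G together with r (pairs among the g_i already reduce to 0 since G is a Gröbner basis):
g_1 = a - \tfrac{7}{2}b^{2} + b, LT = a.
g_2 = b^{4} - \tfrac{31}{42}b^{3} + \tfrac{25}{49}b^{2} - \tfrac{8}{49}b, LT = b^{4}.
r = -2b + 4, LT = b.

S(g_2,r): lcm = b^{4}. S = \tfrac{53}{42}b^{3} + \tfrac{25}{49}b^{2} - \tfrac{8}{49}b.
  leading term b^{3}: subtract (-\tfrac{53}{84}b^{2})·r from \tfrac{53}{42}b^{3} + \tfrac{25}{49}b^{2} - \tfrac{8}{49}b → \tfrac{446}{147}b^{2} - \tfrac{8}{49}b
  leading term b^{2}: subtract (-\tfrac{223}{147}b)·r from \tfrac{446}{147}b^{2} - \tfrac{8}{49}b → \tfrac{124}{21}b
  leading term b: subtract (-\tfrac{62}{21})·r from \tfrac{124}{21}b → \tfrac{248}{21}
  leading term 1: no divisor's leading term divides it; move \tfrac{248}{21} to the remainder.
  remainder \tfrac{248}{21} ≠ 0; add m_4 = \tfrac{248}{21} to the basis.

The other S-polynomials (S(g_1,g_2), S(g_1,r), S(g_1,m_4), S(g_2,m_4), S(r,m_4)) all reduce to 0 modulo the current basis, so we have a Gröbner basis.
Inter-reduce: drop elements whose leading term is divisible by another's, tail-reduce, and make monic.
Reduced Gröbner basis: {1}.
The reduced Gröbner basis of I + (p) is {1}: the ideal is the whole ring, so the enlarged system has no common solution — adjoining p is inconsistent.

Ideal membership is decidable via reduction modulo a Gröbner basis.

Adjoining -8a + 28b^{2} - 10b + 4 makes the ideal the whole ring: the system is inconsistent.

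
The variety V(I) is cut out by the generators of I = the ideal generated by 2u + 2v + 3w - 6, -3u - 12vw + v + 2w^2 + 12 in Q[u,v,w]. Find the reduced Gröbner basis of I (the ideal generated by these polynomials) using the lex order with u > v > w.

This is the nonlinear analogue of row-reducing a linear system.

f_1 = 2u + 2v + 3w - 6, LT = u.
f_2 = -3u - 12vw + v + 2w^2 + 12, LT = u.

S(f_1,f_2): lcm = u. S = -4vw + 4/3v + 2/3w^2 + 3/2w + 1.
  leading term vw: no divisor's leading term divides it; move -4vw to the remainder.
  leading term v: no divisor's leading term divides it; move 4/3v to the remainder.
  leading term w^2: no divisor's leading term divides it; move 2/3w^2 to the remainder.
  leading term w: no divisor's leading term divides it; move 3/2w to the remainder.
  leading term 1: no divisor's leading term divides it; move 1 to the remainder.
  remainder -4vw + 4/3v + 2/3w^2 + 3/2w + 1 ≠ 0; add g_3 = -4vw + 4/3v + 2/3w^2 + 3/2w + 1 to the basis.

The other S-polynomials (S(f_1,g_3), S(f_2,g_3)) all reduce to 0 modulo the current basis, so we have a Gröbner basis.
Inter-reduce: drop elements whose leading term is divisible by another's, tail-reduce, and make monic.

G = {u + v + 3/2w - 3, vw - 1/3v - 1/6w^2 - 3/8w - 1/4}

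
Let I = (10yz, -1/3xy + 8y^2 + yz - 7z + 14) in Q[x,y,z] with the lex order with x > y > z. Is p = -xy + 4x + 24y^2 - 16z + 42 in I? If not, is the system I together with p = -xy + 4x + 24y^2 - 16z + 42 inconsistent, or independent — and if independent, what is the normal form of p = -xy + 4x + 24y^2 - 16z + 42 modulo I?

-xy + 4x + 24y^2 - 16z + 42 is independent of I; its normal form modulo I is 4x + 5z.

First compute the reduced Gröbner basis of I by Buchberger's algorithm.
f_1 = 10yz, LT = yz.
f_2 = -1/3xy + 8y^2 + yz - 7z + 14, LT = xy.

S(f_1,f_2): lcm = xyz. S = 24y^2z + 3yz^2 - 21z^2 + 42z.
  leading term y^2z: subtract (12/5y)·f_1 from 24y^2z + 3yz^2 - 21z^2 + 42z → 3yz^2 - 21z^2 + 42z
  leading term yz^2: subtract (3/10z)·f_1 from 3yz^2 - 21z^2 + 42z → -21z^2 + 42z
  leading term z^2: no divisor's leading term divides it; move -21z^2 to the remainder.
  leading term z: no divisor's leading term divides it; move 42z to the remainder.
  remainder -21z^2 + 42z ≠ 0; add h_3 = -21z^2 + 42z to the basis.

The other S-polynomials (S(f_1,h_3), S(f_2,h_3)) all reduce to 0 modulo the current basis, so we have a Gröbner basis.
Inter-reduce: drop elements whose leading term is divisible by another's, tail-reduce, and make monic.
Reduced Gröbner basis: {xy - 24y^2 + 21z - 42, yz, z^2 - 2z}.
Label its elements g_1 = xy - 24y^2 + 21z - 42, g_2 = yz, g_3 = z^2 - 2z.

Reduce p = -xy + 4x + 24y^2 - 16z + 42 modulo G:
  leading term xy: subtract (-1)·g_1 from -xy + 4x + 24y^2 - 16z + 42 → 4x + 5z
  leading term x: no divisor's leading term divides it; move 4x to the remainder.
  leading term z: no divisor's leading term divides it; move 5z to the remainder.
  normal form = 4x + 5z.
The normal form is nonzero, so p ∉ I. Since p minus its normal form lies in I, I + (p) = I + (r) where r = 4x + 5z; decide whether this ideal is the whole ring.
Run Buchberger on G together with r (pairs among the g_i already reduce to 0 since G is a Gröbner basis):
g_1 = xy - 24y^2 + 21z - 42, LT = xy.
g_2 = yz, LT = yz.
g_3 = z^2 - 2z, LT = z^2.
r = 4x + 5z, LT = x.

S(g_1,r): lcm = xy. S = -24y^2 - 5/4yz + 21z - 42.
  leading term y^2: no divisor's leading term divides it; move -24y^2 to the remainder.
  leading term yz: subtract (-5/4)·g_2 from -5/4yz + 21z - 42 → 21z - 42
  leading term z: no divisor's leading term divides it; move 21z to the remainder.
  leading term 1: no divisor's leading term divides it; move -42 to the remainder.
  remainder -24y^2 + 21z - 42 ≠ 0; add m_5 = -24y^2 + 21z - 42 to the basis.

The other S-polynomials (S(g_1,g_2), S(g_1,g_3), S(g_2,g_3), S(g_2,r), S(g_3,r), S(g_1,m_5), S(g_2,m_5), S(g_3,m_5), S(r,m_5)) all reduce to 0 modulo the current basis, so we have a Gröbner basis.
Inter-reduce: drop elements whose leading term is divisible by another's, tail-reduce, and make monic.
Reduced Gröbner basis: {x + 5/4z, y^2 - 7/8z + 7/4, yz, z^2 - 2z}.
The reduced Gröbner basis of I + (p) is {x + 5/4z, y^2 - 7/8z + 7/4, yz, z^2 - 2z} ≠ {1}, a proper ideal, so the enlarged system stays consistent: p is independent of I, with normal form 4x + 5z.

The remainder on division by a Gröbner basis is unique — it is the normal form.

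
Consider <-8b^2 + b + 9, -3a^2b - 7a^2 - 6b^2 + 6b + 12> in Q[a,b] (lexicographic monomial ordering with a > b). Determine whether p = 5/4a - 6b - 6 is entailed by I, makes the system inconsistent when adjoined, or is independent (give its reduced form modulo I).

5/4a - 6b - 6 is independent of I; its normal form modulo I is 5/4a - 6b - 6.

First compute the reduced Gröbner basis of I by Buchberger's algorithm.
f_1 = -8b^2 + b + 9, LT = b^2.
f_2 = -3a^2b - 7a^2 - 6b^2 + 6b + 12, LT = a^2b.

S(f_1,f_2): lcm = a^2b^2. S = -59/24a^2b - 9/8a^2 - 2b^3 + 2b^2 + 4b.
  leading term a^2b: subtract (59/72)·f_2 from -59/24a^2b - 9/8a^2 - 2b^3 + 2b^2 + 4b → 83/18a^2 - 2b^3 + 83/12b^2 - 11/12b - 59/6
  leading term a^2: no divisor's leading term divides it; move 83/18a^2 to the remainder.
  leading term b^3: subtract (1/4b)·f_1 from -2b^3 + 83/12b^2 - 11/12b - 59/6 → 20/3b^2 - 19/6b - 59/6
  leading term b^2: subtract (-5/6)·f_1 from 20/3b^2 - 19/6b - 59/6 → -7/3b - 7/3
  leading term b: no divisor's leading term divides it; move -7/3b to the remainder.
  leading term 1: no divisor's leading term divides it; move -7/3 to the remainder.
  remainder 83/18a^2 - 7/3b - 7/3 ≠ 0; add h_3 = 83/18a^2 - 7/3b - 7/3 to the basis.

The other S-polynomials (S(f_1,h_3), S(f_2,h_3)) all reduce to 0 modulo the current basis, so we have a Gröbner basis.
Inter-reduce: drop elements whose leading term is divisible by another's, tail-reduce, and make monic.
Reduced Gröbner basis: {a^2 - 42/83b - 42/83, b^2 - 1/8b - 9/8}.
Label its elements g_1 = a^2 - 42/83b - 42/83, g_2 = b^2 - 1/8b - 9/8.

Reduce p = 5/4a - 6b - 6 modulo G:
  leading term a: no divisor's leading term divides it; move 5/4a to the remainder.
  leading term b: no divisor's leading term divides it; move -6b to the remainder.
  leading term 1: no divisor's leading term divides it; move -6 to the remainder.
  normal form = 5/4a - 6b - 6.
The normal form is nonzero, so p ∉ I. Since p minus its normal form lies in I, I + (p) = I + (r) where r = 5/4a - 6b - 6; decide whether this ideal is the whole ring.
Run Buchberger on G together with r (pairs among the g_i already reduce to 0 since G is a Gröbner basis):
g_1 = a^2 - 42/83b - 42/83, LT = a^2.
g_2 = b^2 - 1/8b - 9/8, LT = b^2.
r = 5/4a - 6b - 6, LT = a.

S(g_1,r): lcm = a^2. S = 24/5ab + 24/5a - 42/83b - 42/83.
  leading term ab: subtract (96/25b)·r from 24/5ab + 24/5a - 42/83b - 42/83 → 24/5a + 576/25b^2 + 46758/2075b - 42/83
  leading term a: subtract (96/25)·r from 24/5a + 576/25b^2 + 46758/2075b - 42/83 → 576/25b^2 + 94566/2075b + 46758/2075
  leading term b^2: subtract (576/25)·g_2 from 576/25b^2 + 94566/2075b + 46758/2075 → 100542/2075b + 100542/2075
  leading term b: no divisor's leading term divides it; move 100542/2075b to the remainder.
  leading term 1: no divisor's leading term divides it; move 100542/2075 to the remainder.
  remainder 100542/2075b + 100542/2075 ≠ 0; add m_4 = 100542/2075b + 100542/2075 to the basis.

The other S-polynomials (S(g_1,g_2), S(g_2,r), S(g_1,m_4), S(g_2,m_4), S(r,m_4)) all reduce to 0 modulo the current basis, so we have a Gröbner basis.
Inter-reduce: drop elements whose leading term is divisible by another's, tail-reduce, and make monic.
Reduced Gröbner basis: {a, b + 1}.
The reduced Gröbner basis of I + (p) is {a, b + 1} ≠ {1}, a proper ideal, so the enlarged system stays consistent: p is independent of I, with normal form 5/4a - 6b - 6.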